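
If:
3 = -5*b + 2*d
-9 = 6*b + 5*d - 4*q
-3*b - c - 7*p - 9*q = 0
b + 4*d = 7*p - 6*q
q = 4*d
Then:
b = -15/43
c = -1668/43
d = 27/43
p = 741/301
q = 108/43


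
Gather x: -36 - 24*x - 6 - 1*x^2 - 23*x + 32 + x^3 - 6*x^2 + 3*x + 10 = x^3 - 7*x^2 - 44*x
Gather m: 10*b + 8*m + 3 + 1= 10*b + 8*m + 4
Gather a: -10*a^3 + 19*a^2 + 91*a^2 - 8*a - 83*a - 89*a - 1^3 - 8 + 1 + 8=-10*a^3 + 110*a^2 - 180*a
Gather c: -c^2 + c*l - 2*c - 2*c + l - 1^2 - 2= -c^2 + c*(l - 4) + l - 3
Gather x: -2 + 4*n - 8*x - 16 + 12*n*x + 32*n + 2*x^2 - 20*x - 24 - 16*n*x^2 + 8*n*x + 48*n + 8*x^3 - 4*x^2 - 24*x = 84*n + 8*x^3 + x^2*(-16*n - 2) + x*(20*n - 52) - 42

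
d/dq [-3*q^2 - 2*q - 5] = -6*q - 2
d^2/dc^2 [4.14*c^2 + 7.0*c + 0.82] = 8.28000000000000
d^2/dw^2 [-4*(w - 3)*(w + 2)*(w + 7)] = -24*w - 48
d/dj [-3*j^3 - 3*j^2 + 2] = 3*j*(-3*j - 2)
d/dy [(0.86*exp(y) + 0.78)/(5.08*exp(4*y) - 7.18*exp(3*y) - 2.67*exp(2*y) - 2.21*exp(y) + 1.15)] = (-13.1064*exp(4*y) - 3.5*exp(3*y) + 19.0974*exp(2*y) + 4.1652*exp(y) + 2.7128)*exp(y)/(25.8064*exp(8*y) - 72.9488*exp(7*y) + 24.4252*exp(6*y) + 15.8876*exp(5*y) + 50.5485*exp(4*y) - 4.7126*exp(3*y) - 1.2569*exp(2*y) - 5.083*exp(y) + 1.3225)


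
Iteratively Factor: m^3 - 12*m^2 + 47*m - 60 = (m - 4)*(m^2 - 8*m + 15) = (m - 4)*(m - 3)*(m - 5)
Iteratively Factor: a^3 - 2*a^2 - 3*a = (a)*(a^2 - 2*a - 3) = a*(a + 1)*(a - 3)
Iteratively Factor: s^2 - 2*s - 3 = (s - 3)*(s + 1)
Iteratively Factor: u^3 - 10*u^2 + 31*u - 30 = (u - 3)*(u^2 - 7*u + 10) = (u - 5)*(u - 3)*(u - 2)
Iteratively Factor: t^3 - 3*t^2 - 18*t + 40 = (t - 2)*(t^2 - t - 20) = (t - 2)*(t + 4)*(t - 5)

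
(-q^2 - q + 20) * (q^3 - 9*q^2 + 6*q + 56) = -q^5 + 8*q^4 + 23*q^3 - 242*q^2 + 64*q + 1120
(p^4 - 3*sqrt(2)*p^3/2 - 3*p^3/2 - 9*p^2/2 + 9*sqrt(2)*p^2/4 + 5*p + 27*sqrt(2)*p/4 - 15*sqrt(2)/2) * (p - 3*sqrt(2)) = p^5 - 9*sqrt(2)*p^4/2 - 3*p^4/2 + 9*p^3/2 + 27*sqrt(2)*p^3/4 - 17*p^2/2 + 81*sqrt(2)*p^2/4 - 81*p/2 - 45*sqrt(2)*p/2 + 45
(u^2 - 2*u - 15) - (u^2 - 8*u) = 6*u - 15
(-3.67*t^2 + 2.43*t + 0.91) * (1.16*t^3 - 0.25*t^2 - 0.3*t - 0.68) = -4.2572*t^5 + 3.7363*t^4 + 1.5491*t^3 + 1.5391*t^2 - 1.9254*t - 0.6188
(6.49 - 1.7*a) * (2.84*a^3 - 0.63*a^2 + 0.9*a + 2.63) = -4.828*a^4 + 19.5026*a^3 - 5.6187*a^2 + 1.37*a + 17.0687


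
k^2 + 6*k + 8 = (k + 2)*(k + 4)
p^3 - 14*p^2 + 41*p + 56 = (p - 8)*(p - 7)*(p + 1)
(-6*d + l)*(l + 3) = -6*d*l - 18*d + l^2 + 3*l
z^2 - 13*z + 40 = (z - 8)*(z - 5)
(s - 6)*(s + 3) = s^2 - 3*s - 18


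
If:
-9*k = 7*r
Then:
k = -7*r/9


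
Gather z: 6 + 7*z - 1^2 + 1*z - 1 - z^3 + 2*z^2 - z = -z^3 + 2*z^2 + 7*z + 4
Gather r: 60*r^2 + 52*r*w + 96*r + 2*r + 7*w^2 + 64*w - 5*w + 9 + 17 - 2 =60*r^2 + r*(52*w + 98) + 7*w^2 + 59*w + 24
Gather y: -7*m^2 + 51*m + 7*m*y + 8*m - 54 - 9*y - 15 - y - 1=-7*m^2 + 59*m + y*(7*m - 10) - 70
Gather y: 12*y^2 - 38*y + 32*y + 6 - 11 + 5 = 12*y^2 - 6*y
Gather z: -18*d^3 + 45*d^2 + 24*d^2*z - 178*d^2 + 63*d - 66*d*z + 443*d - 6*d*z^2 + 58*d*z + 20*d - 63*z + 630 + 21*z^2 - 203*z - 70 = -18*d^3 - 133*d^2 + 526*d + z^2*(21 - 6*d) + z*(24*d^2 - 8*d - 266) + 560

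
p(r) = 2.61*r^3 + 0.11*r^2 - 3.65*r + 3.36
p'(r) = 7.83*r^2 + 0.22*r - 3.65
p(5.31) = 377.85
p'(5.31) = 218.29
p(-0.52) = 4.92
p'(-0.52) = -1.65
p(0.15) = 2.82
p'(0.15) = -3.44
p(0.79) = 1.83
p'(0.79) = 1.41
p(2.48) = 34.79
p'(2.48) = 45.05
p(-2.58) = -31.31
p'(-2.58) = 47.90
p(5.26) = 367.04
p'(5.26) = 214.14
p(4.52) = 230.13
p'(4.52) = 157.31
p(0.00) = 3.36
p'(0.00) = -3.65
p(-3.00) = -55.17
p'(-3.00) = 66.16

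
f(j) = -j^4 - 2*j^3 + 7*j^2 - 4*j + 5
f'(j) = -4*j^3 - 6*j^2 + 14*j - 4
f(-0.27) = 6.62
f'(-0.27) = -8.14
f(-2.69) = 52.98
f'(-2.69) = -7.22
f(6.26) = -1772.02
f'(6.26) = -1132.74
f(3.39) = -138.10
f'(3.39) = -181.33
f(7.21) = -3111.91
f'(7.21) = -1714.19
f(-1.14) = 19.93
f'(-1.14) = -21.83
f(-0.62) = 10.50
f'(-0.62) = -14.03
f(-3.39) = 44.85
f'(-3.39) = 35.42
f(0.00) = 5.00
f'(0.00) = -4.00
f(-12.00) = -16219.00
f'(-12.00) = 5876.00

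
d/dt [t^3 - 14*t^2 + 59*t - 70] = 3*t^2 - 28*t + 59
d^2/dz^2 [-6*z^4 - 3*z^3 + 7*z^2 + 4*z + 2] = -72*z^2 - 18*z + 14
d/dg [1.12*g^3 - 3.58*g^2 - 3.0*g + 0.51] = 3.36*g^2 - 7.16*g - 3.0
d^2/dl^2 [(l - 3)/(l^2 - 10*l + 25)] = 2*(l + 1)/(l^4 - 20*l^3 + 150*l^2 - 500*l + 625)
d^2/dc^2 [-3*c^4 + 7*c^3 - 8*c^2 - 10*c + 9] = -36*c^2 + 42*c - 16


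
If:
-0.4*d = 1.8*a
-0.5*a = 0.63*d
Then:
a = 0.00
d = 0.00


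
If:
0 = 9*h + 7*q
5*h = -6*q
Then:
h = 0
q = 0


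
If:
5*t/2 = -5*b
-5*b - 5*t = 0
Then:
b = 0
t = 0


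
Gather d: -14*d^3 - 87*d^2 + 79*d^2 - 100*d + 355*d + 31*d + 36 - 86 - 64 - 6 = -14*d^3 - 8*d^2 + 286*d - 120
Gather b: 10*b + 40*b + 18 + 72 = 50*b + 90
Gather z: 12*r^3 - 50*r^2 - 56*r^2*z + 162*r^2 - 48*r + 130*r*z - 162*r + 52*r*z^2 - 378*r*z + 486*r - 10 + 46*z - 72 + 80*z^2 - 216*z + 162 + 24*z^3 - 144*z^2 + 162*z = 12*r^3 + 112*r^2 + 276*r + 24*z^3 + z^2*(52*r - 64) + z*(-56*r^2 - 248*r - 8) + 80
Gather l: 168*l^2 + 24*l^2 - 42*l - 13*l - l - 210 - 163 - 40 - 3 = 192*l^2 - 56*l - 416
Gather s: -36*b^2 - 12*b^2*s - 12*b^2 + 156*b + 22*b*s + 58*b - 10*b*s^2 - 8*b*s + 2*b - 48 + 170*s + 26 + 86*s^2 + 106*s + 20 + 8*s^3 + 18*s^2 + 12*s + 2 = -48*b^2 + 216*b + 8*s^3 + s^2*(104 - 10*b) + s*(-12*b^2 + 14*b + 288)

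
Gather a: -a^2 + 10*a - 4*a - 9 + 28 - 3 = -a^2 + 6*a + 16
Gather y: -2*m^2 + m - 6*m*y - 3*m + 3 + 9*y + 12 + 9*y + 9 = -2*m^2 - 2*m + y*(18 - 6*m) + 24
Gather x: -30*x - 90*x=-120*x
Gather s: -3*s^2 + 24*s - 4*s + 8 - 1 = -3*s^2 + 20*s + 7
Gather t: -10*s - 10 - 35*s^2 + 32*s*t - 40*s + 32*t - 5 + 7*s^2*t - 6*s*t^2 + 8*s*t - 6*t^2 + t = -35*s^2 - 50*s + t^2*(-6*s - 6) + t*(7*s^2 + 40*s + 33) - 15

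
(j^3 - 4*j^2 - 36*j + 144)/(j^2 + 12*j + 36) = (j^2 - 10*j + 24)/(j + 6)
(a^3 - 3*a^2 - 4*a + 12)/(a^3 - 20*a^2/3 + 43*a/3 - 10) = 3*(a + 2)/(3*a - 5)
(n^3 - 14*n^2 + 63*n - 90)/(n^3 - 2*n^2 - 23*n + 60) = (n^2 - 11*n + 30)/(n^2 + n - 20)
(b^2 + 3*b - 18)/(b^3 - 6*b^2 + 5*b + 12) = (b + 6)/(b^2 - 3*b - 4)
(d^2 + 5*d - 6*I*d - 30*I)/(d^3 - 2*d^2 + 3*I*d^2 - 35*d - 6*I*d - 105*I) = (d - 6*I)/(d^2 + d*(-7 + 3*I) - 21*I)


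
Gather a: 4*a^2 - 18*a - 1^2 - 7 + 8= 4*a^2 - 18*a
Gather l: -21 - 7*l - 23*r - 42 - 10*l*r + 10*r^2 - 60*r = l*(-10*r - 7) + 10*r^2 - 83*r - 63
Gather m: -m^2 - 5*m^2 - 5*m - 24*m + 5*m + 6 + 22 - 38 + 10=-6*m^2 - 24*m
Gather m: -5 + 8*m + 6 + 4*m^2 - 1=4*m^2 + 8*m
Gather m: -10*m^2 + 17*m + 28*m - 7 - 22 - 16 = -10*m^2 + 45*m - 45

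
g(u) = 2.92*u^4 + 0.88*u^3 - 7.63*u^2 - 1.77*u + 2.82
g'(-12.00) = -19621.53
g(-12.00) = 57953.82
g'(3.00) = 291.57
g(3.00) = 189.12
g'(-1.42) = -8.22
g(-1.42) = -0.70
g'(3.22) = 366.42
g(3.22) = 261.30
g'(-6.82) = -3479.97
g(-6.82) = 5697.99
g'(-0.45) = 4.57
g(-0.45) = 2.11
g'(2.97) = 282.19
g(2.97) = 180.51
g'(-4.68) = -1069.77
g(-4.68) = 1154.55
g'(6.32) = 2955.69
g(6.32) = 4567.57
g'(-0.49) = 4.97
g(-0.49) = 1.92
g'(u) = 11.68*u^3 + 2.64*u^2 - 15.26*u - 1.77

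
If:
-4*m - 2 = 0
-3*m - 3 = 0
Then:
No Solution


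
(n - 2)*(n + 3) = n^2 + n - 6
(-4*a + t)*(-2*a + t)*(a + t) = 8*a^3 + 2*a^2*t - 5*a*t^2 + t^3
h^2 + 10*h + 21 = (h + 3)*(h + 7)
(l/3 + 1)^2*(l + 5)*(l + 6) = l^4/9 + 17*l^3/9 + 35*l^2/3 + 31*l + 30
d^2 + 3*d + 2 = (d + 1)*(d + 2)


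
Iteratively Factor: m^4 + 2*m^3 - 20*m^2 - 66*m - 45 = (m + 1)*(m^3 + m^2 - 21*m - 45) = (m - 5)*(m + 1)*(m^2 + 6*m + 9) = (m - 5)*(m + 1)*(m + 3)*(m + 3)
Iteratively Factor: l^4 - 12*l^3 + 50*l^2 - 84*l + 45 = (l - 1)*(l^3 - 11*l^2 + 39*l - 45) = (l - 3)*(l - 1)*(l^2 - 8*l + 15) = (l - 3)^2*(l - 1)*(l - 5)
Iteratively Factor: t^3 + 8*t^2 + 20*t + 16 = (t + 4)*(t^2 + 4*t + 4) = (t + 2)*(t + 4)*(t + 2)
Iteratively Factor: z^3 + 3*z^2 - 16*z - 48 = (z + 4)*(z^2 - z - 12) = (z + 3)*(z + 4)*(z - 4)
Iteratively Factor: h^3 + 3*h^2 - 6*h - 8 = (h + 4)*(h^2 - h - 2) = (h + 1)*(h + 4)*(h - 2)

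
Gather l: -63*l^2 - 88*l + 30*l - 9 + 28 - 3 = -63*l^2 - 58*l + 16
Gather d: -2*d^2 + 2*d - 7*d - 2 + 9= -2*d^2 - 5*d + 7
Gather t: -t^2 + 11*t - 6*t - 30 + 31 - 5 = -t^2 + 5*t - 4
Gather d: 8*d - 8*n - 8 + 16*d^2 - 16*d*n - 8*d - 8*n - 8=16*d^2 - 16*d*n - 16*n - 16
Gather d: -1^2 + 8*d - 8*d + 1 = 0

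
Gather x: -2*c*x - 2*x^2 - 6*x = -2*x^2 + x*(-2*c - 6)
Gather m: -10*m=-10*m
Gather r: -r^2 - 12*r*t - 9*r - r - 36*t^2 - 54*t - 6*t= -r^2 + r*(-12*t - 10) - 36*t^2 - 60*t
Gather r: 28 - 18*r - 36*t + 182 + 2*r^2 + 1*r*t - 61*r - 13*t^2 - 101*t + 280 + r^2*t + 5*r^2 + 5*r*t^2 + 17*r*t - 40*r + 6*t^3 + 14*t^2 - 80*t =r^2*(t + 7) + r*(5*t^2 + 18*t - 119) + 6*t^3 + t^2 - 217*t + 490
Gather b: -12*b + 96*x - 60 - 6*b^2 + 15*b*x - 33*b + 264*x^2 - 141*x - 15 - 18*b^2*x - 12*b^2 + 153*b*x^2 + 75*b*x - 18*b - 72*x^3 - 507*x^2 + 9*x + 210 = b^2*(-18*x - 18) + b*(153*x^2 + 90*x - 63) - 72*x^3 - 243*x^2 - 36*x + 135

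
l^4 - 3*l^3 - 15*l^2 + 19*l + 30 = (l - 5)*(l - 2)*(l + 1)*(l + 3)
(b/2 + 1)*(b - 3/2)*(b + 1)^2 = b^4/2 + 5*b^3/4 - b^2/2 - 11*b/4 - 3/2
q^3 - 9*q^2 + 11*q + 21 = (q - 7)*(q - 3)*(q + 1)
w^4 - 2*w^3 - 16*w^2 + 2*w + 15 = (w - 5)*(w - 1)*(w + 1)*(w + 3)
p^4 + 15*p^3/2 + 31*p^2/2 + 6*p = p*(p + 1/2)*(p + 3)*(p + 4)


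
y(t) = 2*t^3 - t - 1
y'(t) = 6*t^2 - 1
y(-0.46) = -0.73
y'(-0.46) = 0.27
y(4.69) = 200.63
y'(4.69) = 130.98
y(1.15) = 0.89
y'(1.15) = 6.94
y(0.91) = -0.40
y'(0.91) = 3.97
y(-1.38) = -4.88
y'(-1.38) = 10.43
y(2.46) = 26.31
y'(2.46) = 35.31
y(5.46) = 319.08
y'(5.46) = 177.87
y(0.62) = -1.14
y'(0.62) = 1.31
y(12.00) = 3443.00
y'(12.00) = 863.00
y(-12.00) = -3445.00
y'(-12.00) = 863.00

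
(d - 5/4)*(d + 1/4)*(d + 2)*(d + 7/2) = d^4 + 9*d^3/2 + 19*d^2/16 - 279*d/32 - 35/16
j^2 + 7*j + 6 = (j + 1)*(j + 6)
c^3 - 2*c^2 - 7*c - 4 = (c - 4)*(c + 1)^2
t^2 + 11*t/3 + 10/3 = (t + 5/3)*(t + 2)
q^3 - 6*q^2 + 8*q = q*(q - 4)*(q - 2)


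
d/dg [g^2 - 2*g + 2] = 2*g - 2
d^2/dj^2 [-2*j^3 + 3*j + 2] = -12*j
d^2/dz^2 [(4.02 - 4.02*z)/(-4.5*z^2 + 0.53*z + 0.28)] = ((40.4412 - 108.54*z)*(-4.5*z^2 + 0.53*z + 0.28) - 4.02*(z - 1)*(9.0*z - 0.53)*(18.0*z - 1.06))/(-4.5*z^2 + 0.53*z + 0.28)^3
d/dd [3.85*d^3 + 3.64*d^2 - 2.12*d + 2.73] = 11.55*d^2 + 7.28*d - 2.12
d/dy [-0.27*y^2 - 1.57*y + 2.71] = -0.54*y - 1.57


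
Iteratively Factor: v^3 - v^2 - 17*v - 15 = (v + 1)*(v^2 - 2*v - 15) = (v + 1)*(v + 3)*(v - 5)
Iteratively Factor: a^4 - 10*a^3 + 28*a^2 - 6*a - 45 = (a - 3)*(a^3 - 7*a^2 + 7*a + 15) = (a - 3)*(a + 1)*(a^2 - 8*a + 15) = (a - 3)^2*(a + 1)*(a - 5)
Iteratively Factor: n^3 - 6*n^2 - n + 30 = (n + 2)*(n^2 - 8*n + 15) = (n - 5)*(n + 2)*(n - 3)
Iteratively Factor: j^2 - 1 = (j + 1)*(j - 1)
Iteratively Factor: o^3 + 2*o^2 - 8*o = (o - 2)*(o^2 + 4*o) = (o - 2)*(o + 4)*(o)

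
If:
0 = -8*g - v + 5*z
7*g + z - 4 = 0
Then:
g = 4/7 - z/7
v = 43*z/7 - 32/7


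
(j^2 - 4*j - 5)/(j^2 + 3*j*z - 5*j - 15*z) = (j + 1)/(j + 3*z)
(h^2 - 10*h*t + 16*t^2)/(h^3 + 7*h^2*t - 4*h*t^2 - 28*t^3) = (h - 8*t)/(h^2 + 9*h*t + 14*t^2)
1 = 1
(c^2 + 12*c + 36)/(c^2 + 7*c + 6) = (c + 6)/(c + 1)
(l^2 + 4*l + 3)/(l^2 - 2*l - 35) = (l^2 + 4*l + 3)/(l^2 - 2*l - 35)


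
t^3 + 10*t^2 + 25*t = t*(t + 5)^2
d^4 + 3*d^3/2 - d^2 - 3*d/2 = d*(d - 1)*(d + 1)*(d + 3/2)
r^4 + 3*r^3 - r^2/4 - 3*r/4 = r*(r - 1/2)*(r + 1/2)*(r + 3)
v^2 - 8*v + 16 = (v - 4)^2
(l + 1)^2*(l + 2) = l^3 + 4*l^2 + 5*l + 2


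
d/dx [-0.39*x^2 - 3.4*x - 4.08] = -0.78*x - 3.4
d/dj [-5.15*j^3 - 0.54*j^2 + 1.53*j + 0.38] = -15.45*j^2 - 1.08*j + 1.53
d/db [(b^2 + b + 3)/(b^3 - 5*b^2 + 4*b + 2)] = (-b^4 - 2*b^3 + 34*b - 10)/(b^6 - 10*b^5 + 33*b^4 - 36*b^3 - 4*b^2 + 16*b + 4)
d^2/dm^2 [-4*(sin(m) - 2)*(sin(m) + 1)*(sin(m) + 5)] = -25*sin(m) - 9*sin(3*m) - 32*cos(2*m)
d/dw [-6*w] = -6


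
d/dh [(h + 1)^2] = 2*h + 2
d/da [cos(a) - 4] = -sin(a)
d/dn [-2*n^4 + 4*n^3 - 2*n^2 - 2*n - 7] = -8*n^3 + 12*n^2 - 4*n - 2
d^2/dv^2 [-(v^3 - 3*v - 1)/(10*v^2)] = 3*(v + 1)/(5*v^4)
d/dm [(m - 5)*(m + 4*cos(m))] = m + (5 - m)*(4*sin(m) - 1) + 4*cos(m)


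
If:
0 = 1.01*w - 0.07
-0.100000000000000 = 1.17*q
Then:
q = -0.09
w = 0.07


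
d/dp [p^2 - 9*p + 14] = 2*p - 9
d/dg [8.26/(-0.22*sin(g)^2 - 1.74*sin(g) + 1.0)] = (3.6344*sin(g) + 14.3724)*cos(g)/(0.22*sin(g)^2 + 1.74*sin(g) - 1.0)^2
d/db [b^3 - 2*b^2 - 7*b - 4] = 3*b^2 - 4*b - 7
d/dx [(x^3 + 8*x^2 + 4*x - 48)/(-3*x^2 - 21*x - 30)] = (-x^4 - 14*x^3 - 82*x^2 - 256*x - 376)/(3*(x^4 + 14*x^3 + 69*x^2 + 140*x + 100))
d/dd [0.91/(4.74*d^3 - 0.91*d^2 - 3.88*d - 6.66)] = (-12.9402*d^2 + 1.6562*d + 3.5308)/(-4.74*d^3 + 0.91*d^2 + 3.88*d + 6.66)^2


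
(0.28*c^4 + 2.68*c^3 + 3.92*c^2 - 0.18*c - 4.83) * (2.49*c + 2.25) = 0.6972*c^5 + 7.3032*c^4 + 15.7908*c^3 + 8.3718*c^2 - 12.4317*c - 10.8675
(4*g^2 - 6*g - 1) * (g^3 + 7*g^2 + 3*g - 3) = 4*g^5 + 22*g^4 - 31*g^3 - 37*g^2 + 15*g + 3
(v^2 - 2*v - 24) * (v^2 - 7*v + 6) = v^4 - 9*v^3 - 4*v^2 + 156*v - 144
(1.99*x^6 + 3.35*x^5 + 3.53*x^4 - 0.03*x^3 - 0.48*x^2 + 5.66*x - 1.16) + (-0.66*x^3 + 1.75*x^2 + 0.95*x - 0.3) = 1.99*x^6 + 3.35*x^5 + 3.53*x^4 - 0.69*x^3 + 1.27*x^2 + 6.61*x - 1.46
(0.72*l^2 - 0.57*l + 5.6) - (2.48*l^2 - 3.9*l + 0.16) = -1.76*l^2 + 3.33*l + 5.44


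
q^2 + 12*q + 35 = (q + 5)*(q + 7)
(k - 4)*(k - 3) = k^2 - 7*k + 12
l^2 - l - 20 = (l - 5)*(l + 4)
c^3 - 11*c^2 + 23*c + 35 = (c - 7)*(c - 5)*(c + 1)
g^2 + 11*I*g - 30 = (g + 5*I)*(g + 6*I)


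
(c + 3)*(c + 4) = c^2 + 7*c + 12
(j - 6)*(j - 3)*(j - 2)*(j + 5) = j^4 - 6*j^3 - 19*j^2 + 144*j - 180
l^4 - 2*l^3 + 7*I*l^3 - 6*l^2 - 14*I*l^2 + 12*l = l*(l - 2)*(l + I)*(l + 6*I)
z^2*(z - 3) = z^3 - 3*z^2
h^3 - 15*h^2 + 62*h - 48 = (h - 8)*(h - 6)*(h - 1)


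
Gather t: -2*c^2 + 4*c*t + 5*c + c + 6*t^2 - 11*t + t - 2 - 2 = -2*c^2 + 6*c + 6*t^2 + t*(4*c - 10) - 4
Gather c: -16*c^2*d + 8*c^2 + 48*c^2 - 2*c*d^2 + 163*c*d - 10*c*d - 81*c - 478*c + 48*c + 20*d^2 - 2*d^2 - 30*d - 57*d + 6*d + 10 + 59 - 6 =c^2*(56 - 16*d) + c*(-2*d^2 + 153*d - 511) + 18*d^2 - 81*d + 63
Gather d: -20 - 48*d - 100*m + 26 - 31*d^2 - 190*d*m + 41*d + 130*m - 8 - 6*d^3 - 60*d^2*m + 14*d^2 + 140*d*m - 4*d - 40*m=-6*d^3 + d^2*(-60*m - 17) + d*(-50*m - 11) - 10*m - 2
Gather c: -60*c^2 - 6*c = -60*c^2 - 6*c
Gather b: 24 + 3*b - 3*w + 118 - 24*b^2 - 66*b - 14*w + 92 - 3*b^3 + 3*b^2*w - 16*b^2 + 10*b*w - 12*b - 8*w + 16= -3*b^3 + b^2*(3*w - 40) + b*(10*w - 75) - 25*w + 250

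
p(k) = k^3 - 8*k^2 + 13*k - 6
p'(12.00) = 253.00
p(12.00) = 726.00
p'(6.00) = 25.00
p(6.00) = 0.00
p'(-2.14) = 60.98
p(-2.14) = -80.26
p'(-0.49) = 21.56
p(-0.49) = -14.41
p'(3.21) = -7.45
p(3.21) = -13.63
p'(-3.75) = 115.19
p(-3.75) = -219.98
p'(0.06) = 12.05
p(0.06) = -5.25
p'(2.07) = -7.27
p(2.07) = -4.50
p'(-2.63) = 75.83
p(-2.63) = -113.72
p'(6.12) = 27.44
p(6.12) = 3.15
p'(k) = 3*k^2 - 16*k + 13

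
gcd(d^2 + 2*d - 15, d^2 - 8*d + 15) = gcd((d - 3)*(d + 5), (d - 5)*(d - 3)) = d - 3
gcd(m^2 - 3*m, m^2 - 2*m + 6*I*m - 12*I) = 1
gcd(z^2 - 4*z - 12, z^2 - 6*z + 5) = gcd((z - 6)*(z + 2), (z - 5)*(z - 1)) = 1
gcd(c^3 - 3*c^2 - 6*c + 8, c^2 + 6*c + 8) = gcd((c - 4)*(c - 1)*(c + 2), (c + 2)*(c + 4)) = c + 2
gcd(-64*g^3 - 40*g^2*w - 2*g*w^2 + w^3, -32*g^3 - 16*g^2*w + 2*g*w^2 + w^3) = 8*g^2 + 6*g*w + w^2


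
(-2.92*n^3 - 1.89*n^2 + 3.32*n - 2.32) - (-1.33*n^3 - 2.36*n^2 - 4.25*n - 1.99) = -1.59*n^3 + 0.47*n^2 + 7.57*n - 0.33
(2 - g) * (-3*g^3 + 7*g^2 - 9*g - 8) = 3*g^4 - 13*g^3 + 23*g^2 - 10*g - 16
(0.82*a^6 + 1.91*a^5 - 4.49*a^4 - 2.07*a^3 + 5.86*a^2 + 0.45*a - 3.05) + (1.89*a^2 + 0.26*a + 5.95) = 0.82*a^6 + 1.91*a^5 - 4.49*a^4 - 2.07*a^3 + 7.75*a^2 + 0.71*a + 2.9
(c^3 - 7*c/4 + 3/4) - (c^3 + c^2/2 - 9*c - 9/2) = -c^2/2 + 29*c/4 + 21/4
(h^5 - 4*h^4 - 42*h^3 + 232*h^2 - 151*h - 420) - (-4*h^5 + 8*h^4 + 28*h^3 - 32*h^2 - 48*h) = 5*h^5 - 12*h^4 - 70*h^3 + 264*h^2 - 103*h - 420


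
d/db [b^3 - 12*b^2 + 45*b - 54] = 3*b^2 - 24*b + 45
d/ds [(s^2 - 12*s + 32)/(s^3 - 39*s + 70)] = (2*(s - 6)*(s^3 - 39*s + 70) - 3*(s^2 - 13)*(s^2 - 12*s + 32))/(s^3 - 39*s + 70)^2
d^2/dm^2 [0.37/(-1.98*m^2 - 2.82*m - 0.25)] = (2.901096*m^2 + 4.131864*m - 0.37*(3.96*m + 2.82)*(7.92*m + 5.64) + 0.3663)/(1.98*m^2 + 2.82*m + 0.25)^3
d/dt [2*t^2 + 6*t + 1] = 4*t + 6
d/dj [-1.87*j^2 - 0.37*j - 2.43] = -3.74*j - 0.37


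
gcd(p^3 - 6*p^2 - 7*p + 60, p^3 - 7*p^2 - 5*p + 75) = p^2 - 2*p - 15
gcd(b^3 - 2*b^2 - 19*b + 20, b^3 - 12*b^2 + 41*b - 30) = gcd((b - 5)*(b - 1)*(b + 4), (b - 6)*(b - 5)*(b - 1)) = b^2 - 6*b + 5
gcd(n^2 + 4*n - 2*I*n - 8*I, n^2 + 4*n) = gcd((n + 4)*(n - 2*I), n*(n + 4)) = n + 4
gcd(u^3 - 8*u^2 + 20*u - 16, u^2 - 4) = u - 2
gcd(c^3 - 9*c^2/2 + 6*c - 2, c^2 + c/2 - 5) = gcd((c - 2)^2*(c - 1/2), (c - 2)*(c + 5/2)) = c - 2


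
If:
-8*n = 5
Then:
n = -5/8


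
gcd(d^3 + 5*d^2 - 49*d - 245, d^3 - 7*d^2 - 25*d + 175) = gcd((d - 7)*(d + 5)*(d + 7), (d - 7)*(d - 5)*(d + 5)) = d^2 - 2*d - 35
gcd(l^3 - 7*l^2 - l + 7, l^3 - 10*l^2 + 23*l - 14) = l^2 - 8*l + 7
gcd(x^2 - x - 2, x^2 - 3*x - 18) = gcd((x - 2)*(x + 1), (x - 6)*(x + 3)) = 1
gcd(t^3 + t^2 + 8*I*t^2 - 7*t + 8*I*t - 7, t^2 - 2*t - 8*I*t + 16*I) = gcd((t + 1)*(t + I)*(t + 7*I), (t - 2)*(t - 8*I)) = 1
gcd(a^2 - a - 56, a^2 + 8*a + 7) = a + 7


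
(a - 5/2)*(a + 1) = a^2 - 3*a/2 - 5/2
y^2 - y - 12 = (y - 4)*(y + 3)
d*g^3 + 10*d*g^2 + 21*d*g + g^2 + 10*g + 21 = (g + 3)*(g + 7)*(d*g + 1)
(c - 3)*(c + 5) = c^2 + 2*c - 15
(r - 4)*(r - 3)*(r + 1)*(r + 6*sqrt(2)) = r^4 - 6*r^3 + 6*sqrt(2)*r^3 - 36*sqrt(2)*r^2 + 5*r^2 + 12*r + 30*sqrt(2)*r + 72*sqrt(2)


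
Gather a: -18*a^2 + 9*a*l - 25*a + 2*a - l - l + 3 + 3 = -18*a^2 + a*(9*l - 23) - 2*l + 6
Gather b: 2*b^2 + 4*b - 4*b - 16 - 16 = 2*b^2 - 32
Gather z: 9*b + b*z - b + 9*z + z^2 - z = 8*b + z^2 + z*(b + 8)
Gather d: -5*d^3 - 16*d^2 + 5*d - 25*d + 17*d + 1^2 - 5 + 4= -5*d^3 - 16*d^2 - 3*d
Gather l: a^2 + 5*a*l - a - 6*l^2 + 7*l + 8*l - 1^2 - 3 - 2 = a^2 - a - 6*l^2 + l*(5*a + 15) - 6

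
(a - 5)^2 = a^2 - 10*a + 25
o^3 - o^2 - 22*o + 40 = (o - 4)*(o - 2)*(o + 5)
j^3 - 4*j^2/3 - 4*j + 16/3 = (j - 2)*(j - 4/3)*(j + 2)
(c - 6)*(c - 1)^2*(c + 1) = c^4 - 7*c^3 + 5*c^2 + 7*c - 6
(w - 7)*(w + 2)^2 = w^3 - 3*w^2 - 24*w - 28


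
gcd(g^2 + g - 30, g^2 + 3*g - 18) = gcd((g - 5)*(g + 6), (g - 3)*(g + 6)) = g + 6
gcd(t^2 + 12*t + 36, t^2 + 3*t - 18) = t + 6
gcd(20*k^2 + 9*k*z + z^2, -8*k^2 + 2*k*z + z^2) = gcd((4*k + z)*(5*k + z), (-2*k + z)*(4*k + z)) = 4*k + z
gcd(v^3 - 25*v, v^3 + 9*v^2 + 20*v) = v^2 + 5*v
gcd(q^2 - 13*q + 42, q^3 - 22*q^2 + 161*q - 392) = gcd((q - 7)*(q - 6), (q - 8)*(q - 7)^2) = q - 7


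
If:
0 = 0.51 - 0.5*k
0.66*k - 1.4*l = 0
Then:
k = 1.02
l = 0.48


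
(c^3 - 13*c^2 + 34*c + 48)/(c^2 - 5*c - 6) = c - 8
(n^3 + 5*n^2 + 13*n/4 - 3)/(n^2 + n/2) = (4*n^3 + 20*n^2 + 13*n - 12)/(2*n*(2*n + 1))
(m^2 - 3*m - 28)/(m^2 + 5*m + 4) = (m - 7)/(m + 1)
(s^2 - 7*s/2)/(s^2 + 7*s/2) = (2*s - 7)/(2*s + 7)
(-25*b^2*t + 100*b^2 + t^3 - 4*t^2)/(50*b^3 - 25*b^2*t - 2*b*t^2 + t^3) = (t - 4)/(-2*b + t)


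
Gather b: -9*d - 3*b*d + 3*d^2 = -3*b*d + 3*d^2 - 9*d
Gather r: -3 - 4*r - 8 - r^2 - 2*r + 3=-r^2 - 6*r - 8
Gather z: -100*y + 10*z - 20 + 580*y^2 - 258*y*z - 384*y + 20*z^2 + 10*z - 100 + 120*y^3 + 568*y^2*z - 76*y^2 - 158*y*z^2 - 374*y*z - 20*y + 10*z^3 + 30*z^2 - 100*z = 120*y^3 + 504*y^2 - 504*y + 10*z^3 + z^2*(50 - 158*y) + z*(568*y^2 - 632*y - 80) - 120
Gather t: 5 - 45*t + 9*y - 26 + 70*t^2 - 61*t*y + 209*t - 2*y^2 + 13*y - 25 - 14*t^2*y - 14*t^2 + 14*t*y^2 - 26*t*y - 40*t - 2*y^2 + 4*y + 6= t^2*(56 - 14*y) + t*(14*y^2 - 87*y + 124) - 4*y^2 + 26*y - 40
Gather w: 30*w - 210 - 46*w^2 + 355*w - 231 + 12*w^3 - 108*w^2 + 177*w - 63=12*w^3 - 154*w^2 + 562*w - 504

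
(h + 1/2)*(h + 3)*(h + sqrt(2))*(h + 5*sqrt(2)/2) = h^4 + 7*h^3/2 + 7*sqrt(2)*h^3/2 + 13*h^2/2 + 49*sqrt(2)*h^2/4 + 21*sqrt(2)*h/4 + 35*h/2 + 15/2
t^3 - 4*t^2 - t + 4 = (t - 4)*(t - 1)*(t + 1)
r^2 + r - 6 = (r - 2)*(r + 3)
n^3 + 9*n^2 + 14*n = n*(n + 2)*(n + 7)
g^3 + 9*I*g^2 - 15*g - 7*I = (g + I)^2*(g + 7*I)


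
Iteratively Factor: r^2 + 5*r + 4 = (r + 1)*(r + 4)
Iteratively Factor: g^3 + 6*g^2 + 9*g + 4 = (g + 1)*(g^2 + 5*g + 4) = (g + 1)*(g + 4)*(g + 1)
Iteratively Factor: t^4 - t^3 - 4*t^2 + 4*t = (t - 1)*(t^3 - 4*t) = (t - 2)*(t - 1)*(t^2 + 2*t) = t*(t - 2)*(t - 1)*(t + 2)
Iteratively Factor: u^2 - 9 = (u + 3)*(u - 3)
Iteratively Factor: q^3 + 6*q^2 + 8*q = (q + 4)*(q^2 + 2*q) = (q + 2)*(q + 4)*(q)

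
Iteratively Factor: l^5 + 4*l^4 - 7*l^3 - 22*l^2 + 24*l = (l + 4)*(l^4 - 7*l^2 + 6*l) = (l - 1)*(l + 4)*(l^3 + l^2 - 6*l) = (l - 1)*(l + 3)*(l + 4)*(l^2 - 2*l) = l*(l - 1)*(l + 3)*(l + 4)*(l - 2)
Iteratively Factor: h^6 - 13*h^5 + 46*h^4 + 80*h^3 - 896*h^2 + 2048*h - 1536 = (h + 4)*(h^5 - 17*h^4 + 114*h^3 - 376*h^2 + 608*h - 384) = (h - 4)*(h + 4)*(h^4 - 13*h^3 + 62*h^2 - 128*h + 96) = (h - 4)*(h - 2)*(h + 4)*(h^3 - 11*h^2 + 40*h - 48) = (h - 4)^2*(h - 2)*(h + 4)*(h^2 - 7*h + 12) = (h - 4)^3*(h - 2)*(h + 4)*(h - 3)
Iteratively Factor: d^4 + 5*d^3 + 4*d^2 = (d + 1)*(d^3 + 4*d^2) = (d + 1)*(d + 4)*(d^2) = d*(d + 1)*(d + 4)*(d)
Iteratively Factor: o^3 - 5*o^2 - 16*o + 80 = (o - 4)*(o^2 - o - 20) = (o - 4)*(o + 4)*(o - 5)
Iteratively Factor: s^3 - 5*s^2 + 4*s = (s - 1)*(s^2 - 4*s) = (s - 4)*(s - 1)*(s)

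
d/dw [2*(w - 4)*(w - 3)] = 4*w - 14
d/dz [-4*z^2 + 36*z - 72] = 36 - 8*z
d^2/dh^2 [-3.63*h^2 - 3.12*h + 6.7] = -7.26000000000000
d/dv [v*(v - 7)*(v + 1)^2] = 4*v^3 - 15*v^2 - 26*v - 7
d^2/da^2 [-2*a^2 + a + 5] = -4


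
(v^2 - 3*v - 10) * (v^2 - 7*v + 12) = v^4 - 10*v^3 + 23*v^2 + 34*v - 120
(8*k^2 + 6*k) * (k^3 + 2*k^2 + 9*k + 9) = 8*k^5 + 22*k^4 + 84*k^3 + 126*k^2 + 54*k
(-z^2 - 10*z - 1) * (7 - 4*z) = 4*z^3 + 33*z^2 - 66*z - 7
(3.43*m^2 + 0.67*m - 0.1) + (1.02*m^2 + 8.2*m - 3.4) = 4.45*m^2 + 8.87*m - 3.5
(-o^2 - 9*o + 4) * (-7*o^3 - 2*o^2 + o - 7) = 7*o^5 + 65*o^4 - 11*o^3 - 10*o^2 + 67*o - 28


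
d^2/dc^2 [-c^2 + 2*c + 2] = -2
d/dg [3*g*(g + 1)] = 6*g + 3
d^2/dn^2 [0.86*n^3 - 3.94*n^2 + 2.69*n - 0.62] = 5.16*n - 7.88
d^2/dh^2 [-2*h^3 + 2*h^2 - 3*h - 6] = 4 - 12*h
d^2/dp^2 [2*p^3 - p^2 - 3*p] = 12*p - 2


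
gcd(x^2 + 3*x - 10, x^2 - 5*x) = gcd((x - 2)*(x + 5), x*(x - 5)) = 1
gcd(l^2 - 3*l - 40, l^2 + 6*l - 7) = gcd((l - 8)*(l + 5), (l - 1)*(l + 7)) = 1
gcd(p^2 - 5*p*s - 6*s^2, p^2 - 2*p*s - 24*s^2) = p - 6*s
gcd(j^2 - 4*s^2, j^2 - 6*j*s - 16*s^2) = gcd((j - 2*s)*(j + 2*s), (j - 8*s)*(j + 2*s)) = j + 2*s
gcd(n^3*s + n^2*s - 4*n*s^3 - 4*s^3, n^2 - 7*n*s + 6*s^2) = 1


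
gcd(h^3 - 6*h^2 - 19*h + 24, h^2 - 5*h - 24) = h^2 - 5*h - 24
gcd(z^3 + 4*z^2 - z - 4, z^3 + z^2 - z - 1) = z^2 - 1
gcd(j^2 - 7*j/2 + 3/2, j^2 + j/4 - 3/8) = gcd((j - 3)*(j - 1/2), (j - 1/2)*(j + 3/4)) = j - 1/2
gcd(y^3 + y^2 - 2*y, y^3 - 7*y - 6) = y + 2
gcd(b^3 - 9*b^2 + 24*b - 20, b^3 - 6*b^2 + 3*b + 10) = b^2 - 7*b + 10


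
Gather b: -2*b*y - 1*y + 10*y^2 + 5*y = -2*b*y + 10*y^2 + 4*y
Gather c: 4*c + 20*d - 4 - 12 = 4*c + 20*d - 16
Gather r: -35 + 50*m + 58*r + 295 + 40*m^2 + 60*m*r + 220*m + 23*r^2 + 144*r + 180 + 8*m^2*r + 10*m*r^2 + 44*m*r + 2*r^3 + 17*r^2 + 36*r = 40*m^2 + 270*m + 2*r^3 + r^2*(10*m + 40) + r*(8*m^2 + 104*m + 238) + 440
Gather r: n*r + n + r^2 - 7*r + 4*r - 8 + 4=n + r^2 + r*(n - 3) - 4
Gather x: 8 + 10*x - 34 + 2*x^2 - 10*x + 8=2*x^2 - 18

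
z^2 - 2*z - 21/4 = (z - 7/2)*(z + 3/2)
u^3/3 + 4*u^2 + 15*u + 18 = (u/3 + 1)*(u + 3)*(u + 6)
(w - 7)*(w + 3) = w^2 - 4*w - 21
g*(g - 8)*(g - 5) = g^3 - 13*g^2 + 40*g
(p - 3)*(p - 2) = p^2 - 5*p + 6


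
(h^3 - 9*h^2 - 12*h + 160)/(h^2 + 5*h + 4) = (h^2 - 13*h + 40)/(h + 1)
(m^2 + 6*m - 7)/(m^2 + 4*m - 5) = (m + 7)/(m + 5)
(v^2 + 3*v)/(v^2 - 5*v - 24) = v/(v - 8)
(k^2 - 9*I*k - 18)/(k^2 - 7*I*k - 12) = (k - 6*I)/(k - 4*I)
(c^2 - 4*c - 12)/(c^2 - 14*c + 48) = (c + 2)/(c - 8)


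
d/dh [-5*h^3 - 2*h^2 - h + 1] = -15*h^2 - 4*h - 1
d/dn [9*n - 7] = 9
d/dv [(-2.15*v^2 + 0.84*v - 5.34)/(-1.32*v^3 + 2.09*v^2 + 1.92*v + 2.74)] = (-2.838*v^4 + 2.2176*v^3 - 27.03*v^2 + 10.5392*v + 12.5544)/(1.7424*v^6 - 5.5176*v^5 - 0.700700000000001*v^4 + 0.791999999999998*v^3 + 15.1396*v^2 + 10.5216*v + 7.5076)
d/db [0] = 0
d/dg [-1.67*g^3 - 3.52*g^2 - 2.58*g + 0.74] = -5.01*g^2 - 7.04*g - 2.58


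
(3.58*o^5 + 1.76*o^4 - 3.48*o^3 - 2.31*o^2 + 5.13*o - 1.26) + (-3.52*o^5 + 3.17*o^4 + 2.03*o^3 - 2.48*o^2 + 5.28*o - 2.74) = 0.0600000000000001*o^5 + 4.93*o^4 - 1.45*o^3 - 4.79*o^2 + 10.41*o - 4.0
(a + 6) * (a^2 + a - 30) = a^3 + 7*a^2 - 24*a - 180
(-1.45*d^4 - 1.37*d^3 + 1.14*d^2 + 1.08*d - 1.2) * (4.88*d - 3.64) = -7.076*d^5 - 1.4076*d^4 + 10.55*d^3 + 1.1208*d^2 - 9.7872*d + 4.368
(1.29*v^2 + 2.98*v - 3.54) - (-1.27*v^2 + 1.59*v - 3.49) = 2.56*v^2 + 1.39*v - 0.0499999999999998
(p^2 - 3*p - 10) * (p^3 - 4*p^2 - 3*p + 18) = p^5 - 7*p^4 - p^3 + 67*p^2 - 24*p - 180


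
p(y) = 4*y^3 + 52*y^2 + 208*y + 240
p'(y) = 12*y^2 + 104*y + 208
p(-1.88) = 6.17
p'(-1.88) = 54.89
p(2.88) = 1365.90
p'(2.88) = 607.05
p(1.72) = 771.95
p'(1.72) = 422.38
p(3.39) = 1698.54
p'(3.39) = 698.47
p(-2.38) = -14.42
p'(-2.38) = 28.45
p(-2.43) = -15.78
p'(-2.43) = 26.14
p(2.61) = 1208.23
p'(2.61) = 561.19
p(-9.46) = -460.48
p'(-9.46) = 298.06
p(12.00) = 17136.00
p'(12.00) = 3184.00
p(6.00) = 4224.00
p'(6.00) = 1264.00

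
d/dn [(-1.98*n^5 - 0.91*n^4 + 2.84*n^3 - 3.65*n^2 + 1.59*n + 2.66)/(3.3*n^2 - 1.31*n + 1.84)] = (-19.602*n^6 + 4.3692*n^5 - 5.2677*n^4 - 14.1384*n^3 + 15.2113*n^2 - 30.988*n + 6.4102)/(10.89*n^4 - 8.646*n^3 + 13.8601*n^2 - 4.8208*n + 3.3856)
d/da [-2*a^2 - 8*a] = -4*a - 8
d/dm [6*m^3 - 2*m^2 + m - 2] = 18*m^2 - 4*m + 1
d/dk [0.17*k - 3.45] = 0.170000000000000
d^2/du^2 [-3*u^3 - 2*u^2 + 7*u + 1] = -18*u - 4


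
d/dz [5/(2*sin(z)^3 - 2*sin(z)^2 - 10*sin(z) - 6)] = 5*(5 - 3*sin(z))*cos(z)/(2*(sin(z) - 3)^2*(sin(z) + 1)^3)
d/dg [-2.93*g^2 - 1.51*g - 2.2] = -5.86*g - 1.51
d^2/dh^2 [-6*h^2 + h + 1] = -12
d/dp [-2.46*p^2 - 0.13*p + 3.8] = -4.92*p - 0.13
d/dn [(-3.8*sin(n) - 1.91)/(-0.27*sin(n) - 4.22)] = 15.5203*cos(n)/(0.27*sin(n) + 4.22)^2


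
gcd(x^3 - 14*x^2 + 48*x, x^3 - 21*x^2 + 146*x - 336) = x^2 - 14*x + 48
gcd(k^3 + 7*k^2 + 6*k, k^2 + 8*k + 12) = k + 6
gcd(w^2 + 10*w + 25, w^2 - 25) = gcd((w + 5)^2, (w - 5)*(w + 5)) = w + 5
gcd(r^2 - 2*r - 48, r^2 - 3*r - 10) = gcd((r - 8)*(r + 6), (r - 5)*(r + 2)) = 1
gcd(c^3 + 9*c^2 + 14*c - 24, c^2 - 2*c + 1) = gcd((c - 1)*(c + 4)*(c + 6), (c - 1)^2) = c - 1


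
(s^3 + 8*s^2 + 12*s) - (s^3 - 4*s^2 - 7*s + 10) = 12*s^2 + 19*s - 10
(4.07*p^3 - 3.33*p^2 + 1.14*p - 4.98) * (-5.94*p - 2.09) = -24.1758*p^4 + 11.2739*p^3 + 0.188099999999999*p^2 + 27.1986*p + 10.4082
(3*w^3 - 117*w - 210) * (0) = 0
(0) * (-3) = 0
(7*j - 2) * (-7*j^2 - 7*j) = -49*j^3 - 35*j^2 + 14*j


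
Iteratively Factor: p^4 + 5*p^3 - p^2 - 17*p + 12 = (p + 3)*(p^3 + 2*p^2 - 7*p + 4) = (p + 3)*(p + 4)*(p^2 - 2*p + 1) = (p - 1)*(p + 3)*(p + 4)*(p - 1)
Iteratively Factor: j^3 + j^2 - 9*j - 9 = (j - 3)*(j^2 + 4*j + 3) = (j - 3)*(j + 3)*(j + 1)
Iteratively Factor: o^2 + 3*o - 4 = (o - 1)*(o + 4)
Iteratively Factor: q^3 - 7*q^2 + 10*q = (q)*(q^2 - 7*q + 10) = q*(q - 2)*(q - 5)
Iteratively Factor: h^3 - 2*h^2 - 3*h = (h + 1)*(h^2 - 3*h) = h*(h + 1)*(h - 3)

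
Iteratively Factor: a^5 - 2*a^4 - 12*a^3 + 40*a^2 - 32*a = (a + 4)*(a^4 - 6*a^3 + 12*a^2 - 8*a) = (a - 2)*(a + 4)*(a^3 - 4*a^2 + 4*a) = (a - 2)^2*(a + 4)*(a^2 - 2*a) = (a - 2)^3*(a + 4)*(a)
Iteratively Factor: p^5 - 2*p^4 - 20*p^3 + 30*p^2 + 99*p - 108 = (p - 1)*(p^4 - p^3 - 21*p^2 + 9*p + 108) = (p - 4)*(p - 1)*(p^3 + 3*p^2 - 9*p - 27) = (p - 4)*(p - 1)*(p + 3)*(p^2 - 9) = (p - 4)*(p - 3)*(p - 1)*(p + 3)*(p + 3)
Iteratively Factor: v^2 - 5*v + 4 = (v - 1)*(v - 4)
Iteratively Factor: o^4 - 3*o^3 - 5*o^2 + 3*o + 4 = (o - 4)*(o^3 + o^2 - o - 1) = (o - 4)*(o - 1)*(o^2 + 2*o + 1) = (o - 4)*(o - 1)*(o + 1)*(o + 1)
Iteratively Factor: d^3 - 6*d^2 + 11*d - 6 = (d - 3)*(d^2 - 3*d + 2) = (d - 3)*(d - 2)*(d - 1)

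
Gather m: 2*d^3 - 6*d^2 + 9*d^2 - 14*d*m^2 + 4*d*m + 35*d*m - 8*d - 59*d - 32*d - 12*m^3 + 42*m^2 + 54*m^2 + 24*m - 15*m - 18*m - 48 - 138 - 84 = 2*d^3 + 3*d^2 - 99*d - 12*m^3 + m^2*(96 - 14*d) + m*(39*d - 9) - 270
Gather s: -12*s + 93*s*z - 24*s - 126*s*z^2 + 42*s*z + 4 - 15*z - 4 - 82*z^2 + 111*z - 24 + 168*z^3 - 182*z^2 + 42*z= s*(-126*z^2 + 135*z - 36) + 168*z^3 - 264*z^2 + 138*z - 24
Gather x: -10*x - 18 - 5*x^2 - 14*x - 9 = -5*x^2 - 24*x - 27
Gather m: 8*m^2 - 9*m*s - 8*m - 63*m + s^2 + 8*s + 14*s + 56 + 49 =8*m^2 + m*(-9*s - 71) + s^2 + 22*s + 105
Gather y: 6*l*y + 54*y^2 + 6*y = 54*y^2 + y*(6*l + 6)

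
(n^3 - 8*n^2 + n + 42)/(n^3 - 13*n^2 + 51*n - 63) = (n + 2)/(n - 3)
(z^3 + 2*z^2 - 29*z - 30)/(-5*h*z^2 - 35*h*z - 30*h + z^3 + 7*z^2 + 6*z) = (z - 5)/(-5*h + z)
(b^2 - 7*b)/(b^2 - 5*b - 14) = b/(b + 2)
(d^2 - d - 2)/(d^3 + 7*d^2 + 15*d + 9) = (d - 2)/(d^2 + 6*d + 9)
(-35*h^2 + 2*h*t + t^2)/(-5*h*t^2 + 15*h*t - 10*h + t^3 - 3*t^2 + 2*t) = (7*h + t)/(t^2 - 3*t + 2)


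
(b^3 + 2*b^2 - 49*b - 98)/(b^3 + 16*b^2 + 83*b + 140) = (b^2 - 5*b - 14)/(b^2 + 9*b + 20)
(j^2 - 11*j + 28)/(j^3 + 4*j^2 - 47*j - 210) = (j - 4)/(j^2 + 11*j + 30)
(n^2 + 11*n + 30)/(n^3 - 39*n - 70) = (n + 6)/(n^2 - 5*n - 14)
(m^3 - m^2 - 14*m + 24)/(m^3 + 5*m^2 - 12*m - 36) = (m^2 + 2*m - 8)/(m^2 + 8*m + 12)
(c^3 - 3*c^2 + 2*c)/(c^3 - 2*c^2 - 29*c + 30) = c*(c - 2)/(c^2 - c - 30)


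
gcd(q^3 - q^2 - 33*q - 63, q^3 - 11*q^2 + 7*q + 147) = q^2 - 4*q - 21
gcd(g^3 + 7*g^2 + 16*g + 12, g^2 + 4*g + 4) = g^2 + 4*g + 4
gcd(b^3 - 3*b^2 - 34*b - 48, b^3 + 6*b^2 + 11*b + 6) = b^2 + 5*b + 6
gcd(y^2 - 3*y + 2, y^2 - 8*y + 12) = y - 2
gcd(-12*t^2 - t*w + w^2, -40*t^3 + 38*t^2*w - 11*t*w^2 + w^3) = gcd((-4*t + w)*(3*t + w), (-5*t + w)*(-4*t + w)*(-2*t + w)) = 4*t - w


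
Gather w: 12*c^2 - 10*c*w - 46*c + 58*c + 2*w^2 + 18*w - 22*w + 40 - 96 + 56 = 12*c^2 + 12*c + 2*w^2 + w*(-10*c - 4)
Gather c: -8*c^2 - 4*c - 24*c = -8*c^2 - 28*c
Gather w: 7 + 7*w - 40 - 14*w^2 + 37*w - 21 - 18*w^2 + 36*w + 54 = -32*w^2 + 80*w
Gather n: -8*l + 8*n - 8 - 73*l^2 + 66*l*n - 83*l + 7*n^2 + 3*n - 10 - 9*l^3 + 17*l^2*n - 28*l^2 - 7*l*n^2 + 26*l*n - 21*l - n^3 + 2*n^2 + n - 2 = -9*l^3 - 101*l^2 - 112*l - n^3 + n^2*(9 - 7*l) + n*(17*l^2 + 92*l + 12) - 20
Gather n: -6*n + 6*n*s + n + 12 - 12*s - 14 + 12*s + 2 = n*(6*s - 5)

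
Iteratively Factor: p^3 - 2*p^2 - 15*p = (p - 5)*(p^2 + 3*p) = p*(p - 5)*(p + 3)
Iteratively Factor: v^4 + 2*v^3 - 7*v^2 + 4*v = (v)*(v^3 + 2*v^2 - 7*v + 4) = v*(v - 1)*(v^2 + 3*v - 4) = v*(v - 1)*(v + 4)*(v - 1)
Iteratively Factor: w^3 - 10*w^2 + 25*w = (w - 5)*(w^2 - 5*w) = w*(w - 5)*(w - 5)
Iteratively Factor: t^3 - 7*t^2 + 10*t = (t - 5)*(t^2 - 2*t) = t*(t - 5)*(t - 2)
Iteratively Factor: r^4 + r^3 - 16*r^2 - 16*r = (r + 4)*(r^3 - 3*r^2 - 4*r) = (r - 4)*(r + 4)*(r^2 + r) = (r - 4)*(r + 1)*(r + 4)*(r)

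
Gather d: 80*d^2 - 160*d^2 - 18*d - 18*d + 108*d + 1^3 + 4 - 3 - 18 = -80*d^2 + 72*d - 16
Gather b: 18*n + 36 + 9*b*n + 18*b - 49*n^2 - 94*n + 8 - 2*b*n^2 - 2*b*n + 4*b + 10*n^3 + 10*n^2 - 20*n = b*(-2*n^2 + 7*n + 22) + 10*n^3 - 39*n^2 - 96*n + 44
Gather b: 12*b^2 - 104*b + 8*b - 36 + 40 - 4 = 12*b^2 - 96*b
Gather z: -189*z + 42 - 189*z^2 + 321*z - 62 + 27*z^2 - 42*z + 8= -162*z^2 + 90*z - 12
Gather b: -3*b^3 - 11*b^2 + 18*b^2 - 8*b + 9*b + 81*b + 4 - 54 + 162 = -3*b^3 + 7*b^2 + 82*b + 112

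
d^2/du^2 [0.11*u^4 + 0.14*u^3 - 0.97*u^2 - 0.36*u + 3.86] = 1.32*u^2 + 0.84*u - 1.94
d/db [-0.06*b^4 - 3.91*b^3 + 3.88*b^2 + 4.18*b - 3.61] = -0.24*b^3 - 11.73*b^2 + 7.76*b + 4.18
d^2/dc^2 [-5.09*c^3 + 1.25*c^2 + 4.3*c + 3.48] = 2.5 - 30.54*c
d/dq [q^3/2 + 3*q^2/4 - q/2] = 3*q^2/2 + 3*q/2 - 1/2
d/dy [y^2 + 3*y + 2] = 2*y + 3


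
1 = 1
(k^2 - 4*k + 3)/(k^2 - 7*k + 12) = (k - 1)/(k - 4)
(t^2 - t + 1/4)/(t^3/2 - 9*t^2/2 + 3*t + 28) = (4*t^2 - 4*t + 1)/(2*(t^3 - 9*t^2 + 6*t + 56))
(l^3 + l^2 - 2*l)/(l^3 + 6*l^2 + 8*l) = (l - 1)/(l + 4)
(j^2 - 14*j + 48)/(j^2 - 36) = (j - 8)/(j + 6)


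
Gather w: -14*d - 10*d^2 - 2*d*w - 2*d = -10*d^2 - 2*d*w - 16*d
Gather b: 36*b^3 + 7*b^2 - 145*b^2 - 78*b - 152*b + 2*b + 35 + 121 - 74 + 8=36*b^3 - 138*b^2 - 228*b + 90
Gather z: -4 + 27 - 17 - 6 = 0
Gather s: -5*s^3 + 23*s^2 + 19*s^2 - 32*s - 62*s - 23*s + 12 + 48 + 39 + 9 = -5*s^3 + 42*s^2 - 117*s + 108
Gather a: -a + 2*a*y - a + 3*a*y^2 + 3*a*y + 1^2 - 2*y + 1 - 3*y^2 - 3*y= a*(3*y^2 + 5*y - 2) - 3*y^2 - 5*y + 2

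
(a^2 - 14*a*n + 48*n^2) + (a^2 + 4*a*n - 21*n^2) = 2*a^2 - 10*a*n + 27*n^2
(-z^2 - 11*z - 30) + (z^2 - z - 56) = -12*z - 86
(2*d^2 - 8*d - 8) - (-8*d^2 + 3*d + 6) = 10*d^2 - 11*d - 14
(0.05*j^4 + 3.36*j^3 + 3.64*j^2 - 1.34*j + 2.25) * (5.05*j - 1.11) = 0.2525*j^5 + 16.9125*j^4 + 14.6524*j^3 - 10.8074*j^2 + 12.8499*j - 2.4975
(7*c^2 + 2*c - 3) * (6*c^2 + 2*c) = 42*c^4 + 26*c^3 - 14*c^2 - 6*c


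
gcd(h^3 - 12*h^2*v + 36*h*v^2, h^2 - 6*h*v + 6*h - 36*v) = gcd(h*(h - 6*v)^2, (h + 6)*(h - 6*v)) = -h + 6*v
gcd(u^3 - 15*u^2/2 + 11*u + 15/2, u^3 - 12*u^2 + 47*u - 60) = u^2 - 8*u + 15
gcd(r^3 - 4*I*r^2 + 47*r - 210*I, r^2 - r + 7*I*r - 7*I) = r + 7*I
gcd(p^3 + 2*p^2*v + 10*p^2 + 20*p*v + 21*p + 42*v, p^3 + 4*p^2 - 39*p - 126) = p^2 + 10*p + 21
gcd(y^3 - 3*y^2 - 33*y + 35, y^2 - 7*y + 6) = y - 1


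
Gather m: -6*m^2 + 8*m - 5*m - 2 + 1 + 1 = -6*m^2 + 3*m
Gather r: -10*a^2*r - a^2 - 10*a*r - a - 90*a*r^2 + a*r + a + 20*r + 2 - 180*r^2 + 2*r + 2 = -a^2 + r^2*(-90*a - 180) + r*(-10*a^2 - 9*a + 22) + 4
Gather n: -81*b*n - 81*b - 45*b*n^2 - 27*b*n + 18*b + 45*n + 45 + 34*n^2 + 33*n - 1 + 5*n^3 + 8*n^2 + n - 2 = -63*b + 5*n^3 + n^2*(42 - 45*b) + n*(79 - 108*b) + 42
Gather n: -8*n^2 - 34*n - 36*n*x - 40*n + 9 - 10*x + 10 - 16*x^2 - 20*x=-8*n^2 + n*(-36*x - 74) - 16*x^2 - 30*x + 19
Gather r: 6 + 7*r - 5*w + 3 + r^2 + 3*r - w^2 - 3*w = r^2 + 10*r - w^2 - 8*w + 9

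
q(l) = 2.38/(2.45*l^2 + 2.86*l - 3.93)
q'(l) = 2.38*(-4.9*l - 2.86)/(2.45*l^2 + 2.86*l - 3.93)^2 = (-11.662*l - 6.8068)/(2.45*l^2 + 2.86*l - 3.93)^2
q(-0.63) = -0.50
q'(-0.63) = 0.02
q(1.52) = 0.39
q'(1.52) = -0.66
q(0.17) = -0.71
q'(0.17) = -0.77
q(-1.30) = -0.68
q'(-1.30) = 0.68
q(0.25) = -0.78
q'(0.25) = -1.04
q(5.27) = 0.03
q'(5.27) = -0.01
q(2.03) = 0.20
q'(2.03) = -0.21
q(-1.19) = -0.62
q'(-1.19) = 0.47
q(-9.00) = 0.01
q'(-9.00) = 0.00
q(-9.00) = 0.01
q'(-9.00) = 0.00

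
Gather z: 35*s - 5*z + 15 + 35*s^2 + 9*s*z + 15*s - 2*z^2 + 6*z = 35*s^2 + 50*s - 2*z^2 + z*(9*s + 1) + 15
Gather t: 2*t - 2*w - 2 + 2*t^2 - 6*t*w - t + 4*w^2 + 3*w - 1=2*t^2 + t*(1 - 6*w) + 4*w^2 + w - 3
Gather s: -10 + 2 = -8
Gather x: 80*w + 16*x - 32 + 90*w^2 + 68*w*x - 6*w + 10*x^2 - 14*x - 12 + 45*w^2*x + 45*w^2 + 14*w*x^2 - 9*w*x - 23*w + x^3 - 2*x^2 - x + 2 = 135*w^2 + 51*w + x^3 + x^2*(14*w + 8) + x*(45*w^2 + 59*w + 1) - 42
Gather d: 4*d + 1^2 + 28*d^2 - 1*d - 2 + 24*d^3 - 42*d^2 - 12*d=24*d^3 - 14*d^2 - 9*d - 1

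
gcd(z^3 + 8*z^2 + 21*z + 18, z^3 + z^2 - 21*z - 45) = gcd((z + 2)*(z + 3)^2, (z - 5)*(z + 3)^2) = z^2 + 6*z + 9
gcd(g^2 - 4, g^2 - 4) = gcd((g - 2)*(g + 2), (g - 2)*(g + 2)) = g^2 - 4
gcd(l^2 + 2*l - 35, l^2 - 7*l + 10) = l - 5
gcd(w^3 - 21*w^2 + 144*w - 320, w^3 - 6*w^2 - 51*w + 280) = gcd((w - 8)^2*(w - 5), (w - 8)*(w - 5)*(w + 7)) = w^2 - 13*w + 40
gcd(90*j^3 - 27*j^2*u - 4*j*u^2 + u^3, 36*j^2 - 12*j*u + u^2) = -6*j + u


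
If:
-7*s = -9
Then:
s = 9/7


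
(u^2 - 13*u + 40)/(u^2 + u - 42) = (u^2 - 13*u + 40)/(u^2 + u - 42)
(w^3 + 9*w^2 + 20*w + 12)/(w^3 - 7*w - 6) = (w + 6)/(w - 3)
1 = 1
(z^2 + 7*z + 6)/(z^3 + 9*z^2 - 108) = (z + 1)/(z^2 + 3*z - 18)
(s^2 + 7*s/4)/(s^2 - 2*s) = (s + 7/4)/(s - 2)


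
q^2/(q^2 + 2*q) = q/(q + 2)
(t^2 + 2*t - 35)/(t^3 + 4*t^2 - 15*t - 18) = (t^2 + 2*t - 35)/(t^3 + 4*t^2 - 15*t - 18)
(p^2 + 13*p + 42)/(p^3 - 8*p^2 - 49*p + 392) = (p + 6)/(p^2 - 15*p + 56)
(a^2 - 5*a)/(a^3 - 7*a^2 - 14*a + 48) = a*(a - 5)/(a^3 - 7*a^2 - 14*a + 48)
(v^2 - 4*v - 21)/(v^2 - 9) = (v - 7)/(v - 3)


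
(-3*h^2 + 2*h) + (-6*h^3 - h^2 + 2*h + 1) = -6*h^3 - 4*h^2 + 4*h + 1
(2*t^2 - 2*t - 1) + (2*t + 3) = 2*t^2 + 2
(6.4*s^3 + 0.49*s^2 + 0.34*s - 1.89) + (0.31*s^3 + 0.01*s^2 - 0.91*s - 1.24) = 6.71*s^3 + 0.5*s^2 - 0.57*s - 3.13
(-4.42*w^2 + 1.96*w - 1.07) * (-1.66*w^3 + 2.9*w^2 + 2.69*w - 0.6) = 7.3372*w^5 - 16.0716*w^4 - 4.4296*w^3 + 4.8214*w^2 - 4.0543*w + 0.642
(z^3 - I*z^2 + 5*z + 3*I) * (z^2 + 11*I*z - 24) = z^5 + 10*I*z^4 - 8*z^3 + 82*I*z^2 - 153*z - 72*I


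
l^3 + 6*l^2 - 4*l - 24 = (l - 2)*(l + 2)*(l + 6)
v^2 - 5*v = v*(v - 5)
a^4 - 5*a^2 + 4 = (a - 2)*(a - 1)*(a + 1)*(a + 2)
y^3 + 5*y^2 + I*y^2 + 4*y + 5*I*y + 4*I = (y + 1)*(y + 4)*(y + I)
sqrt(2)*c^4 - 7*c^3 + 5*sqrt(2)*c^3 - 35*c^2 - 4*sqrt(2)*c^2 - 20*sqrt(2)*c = c*(c + 5)*(c - 4*sqrt(2))*(sqrt(2)*c + 1)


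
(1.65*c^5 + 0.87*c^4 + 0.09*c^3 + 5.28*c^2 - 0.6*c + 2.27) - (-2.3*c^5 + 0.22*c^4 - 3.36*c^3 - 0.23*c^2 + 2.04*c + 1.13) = 3.95*c^5 + 0.65*c^4 + 3.45*c^3 + 5.51*c^2 - 2.64*c + 1.14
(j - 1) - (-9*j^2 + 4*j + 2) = 9*j^2 - 3*j - 3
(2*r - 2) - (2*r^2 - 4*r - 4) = -2*r^2 + 6*r + 2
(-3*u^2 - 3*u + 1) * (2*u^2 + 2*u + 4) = -6*u^4 - 12*u^3 - 16*u^2 - 10*u + 4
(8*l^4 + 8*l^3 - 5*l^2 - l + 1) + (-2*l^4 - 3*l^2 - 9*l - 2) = 6*l^4 + 8*l^3 - 8*l^2 - 10*l - 1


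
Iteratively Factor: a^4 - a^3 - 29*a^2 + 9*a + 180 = (a + 4)*(a^3 - 5*a^2 - 9*a + 45) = (a + 3)*(a + 4)*(a^2 - 8*a + 15) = (a - 3)*(a + 3)*(a + 4)*(a - 5)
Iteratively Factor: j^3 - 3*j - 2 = (j - 2)*(j^2 + 2*j + 1) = (j - 2)*(j + 1)*(j + 1)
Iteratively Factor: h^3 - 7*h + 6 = (h - 1)*(h^2 + h - 6) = (h - 2)*(h - 1)*(h + 3)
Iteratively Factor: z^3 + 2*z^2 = (z + 2)*(z^2) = z*(z + 2)*(z)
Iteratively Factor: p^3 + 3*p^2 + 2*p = (p)*(p^2 + 3*p + 2) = p*(p + 2)*(p + 1)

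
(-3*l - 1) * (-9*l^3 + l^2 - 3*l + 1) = 27*l^4 + 6*l^3 + 8*l^2 - 1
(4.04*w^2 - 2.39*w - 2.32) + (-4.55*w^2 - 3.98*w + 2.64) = -0.51*w^2 - 6.37*w + 0.32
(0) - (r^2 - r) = -r^2 + r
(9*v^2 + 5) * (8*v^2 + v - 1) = 72*v^4 + 9*v^3 + 31*v^2 + 5*v - 5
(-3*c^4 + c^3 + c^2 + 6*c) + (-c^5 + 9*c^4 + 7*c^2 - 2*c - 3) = -c^5 + 6*c^4 + c^3 + 8*c^2 + 4*c - 3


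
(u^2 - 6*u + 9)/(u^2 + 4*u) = (u^2 - 6*u + 9)/(u*(u + 4))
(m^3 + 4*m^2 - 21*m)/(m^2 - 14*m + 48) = m*(m^2 + 4*m - 21)/(m^2 - 14*m + 48)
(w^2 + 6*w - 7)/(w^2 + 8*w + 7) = (w - 1)/(w + 1)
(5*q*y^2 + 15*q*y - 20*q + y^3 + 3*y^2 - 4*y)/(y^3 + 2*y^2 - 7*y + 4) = (5*q + y)/(y - 1)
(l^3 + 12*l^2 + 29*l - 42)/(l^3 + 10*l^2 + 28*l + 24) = (l^2 + 6*l - 7)/(l^2 + 4*l + 4)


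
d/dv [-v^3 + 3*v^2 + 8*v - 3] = -3*v^2 + 6*v + 8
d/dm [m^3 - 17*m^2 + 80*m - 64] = 3*m^2 - 34*m + 80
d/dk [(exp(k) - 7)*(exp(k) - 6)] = (2*exp(k) - 13)*exp(k)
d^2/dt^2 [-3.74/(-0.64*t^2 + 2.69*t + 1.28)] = (3.063808*t^2 - 12.877568*t - 3.74*(1.28*t - 2.69)*(2.56*t - 5.38) - 6.127616)/(-0.64*t^2 + 2.69*t + 1.28)^3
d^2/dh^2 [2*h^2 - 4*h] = 4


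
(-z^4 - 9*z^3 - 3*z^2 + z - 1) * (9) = -9*z^4 - 81*z^3 - 27*z^2 + 9*z - 9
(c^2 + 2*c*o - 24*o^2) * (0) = 0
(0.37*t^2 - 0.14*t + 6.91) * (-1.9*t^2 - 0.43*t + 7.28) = -0.703*t^4 + 0.1069*t^3 - 10.3752*t^2 - 3.9905*t + 50.3048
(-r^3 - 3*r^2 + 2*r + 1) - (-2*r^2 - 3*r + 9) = -r^3 - r^2 + 5*r - 8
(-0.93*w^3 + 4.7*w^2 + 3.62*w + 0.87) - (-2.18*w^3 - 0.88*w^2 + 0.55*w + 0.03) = 1.25*w^3 + 5.58*w^2 + 3.07*w + 0.84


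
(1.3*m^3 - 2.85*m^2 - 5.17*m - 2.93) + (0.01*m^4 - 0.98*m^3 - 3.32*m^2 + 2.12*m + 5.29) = 0.01*m^4 + 0.32*m^3 - 6.17*m^2 - 3.05*m + 2.36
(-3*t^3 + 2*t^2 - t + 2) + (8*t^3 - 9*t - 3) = 5*t^3 + 2*t^2 - 10*t - 1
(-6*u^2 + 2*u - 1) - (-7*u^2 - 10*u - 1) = u^2 + 12*u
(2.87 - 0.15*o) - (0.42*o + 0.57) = 2.3 - 0.57*o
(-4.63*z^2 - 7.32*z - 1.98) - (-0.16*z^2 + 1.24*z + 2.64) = -4.47*z^2 - 8.56*z - 4.62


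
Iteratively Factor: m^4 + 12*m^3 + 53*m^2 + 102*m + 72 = (m + 3)*(m^3 + 9*m^2 + 26*m + 24) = (m + 3)*(m + 4)*(m^2 + 5*m + 6) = (m + 2)*(m + 3)*(m + 4)*(m + 3)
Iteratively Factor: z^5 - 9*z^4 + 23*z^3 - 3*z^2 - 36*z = (z + 1)*(z^4 - 10*z^3 + 33*z^2 - 36*z) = z*(z + 1)*(z^3 - 10*z^2 + 33*z - 36) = z*(z - 3)*(z + 1)*(z^2 - 7*z + 12) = z*(z - 4)*(z - 3)*(z + 1)*(z - 3)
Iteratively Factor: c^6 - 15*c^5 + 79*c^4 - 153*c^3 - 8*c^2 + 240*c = (c - 3)*(c^5 - 12*c^4 + 43*c^3 - 24*c^2 - 80*c) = (c - 4)*(c - 3)*(c^4 - 8*c^3 + 11*c^2 + 20*c) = (c - 4)^2*(c - 3)*(c^3 - 4*c^2 - 5*c) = (c - 4)^2*(c - 3)*(c + 1)*(c^2 - 5*c) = (c - 5)*(c - 4)^2*(c - 3)*(c + 1)*(c)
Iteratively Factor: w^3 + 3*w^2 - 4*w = (w + 4)*(w^2 - w) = w*(w + 4)*(w - 1)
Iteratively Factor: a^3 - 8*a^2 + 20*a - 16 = (a - 2)*(a^2 - 6*a + 8) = (a - 4)*(a - 2)*(a - 2)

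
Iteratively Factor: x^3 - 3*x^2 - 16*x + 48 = (x - 4)*(x^2 + x - 12) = (x - 4)*(x + 4)*(x - 3)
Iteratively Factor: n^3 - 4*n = (n - 2)*(n^2 + 2*n) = n*(n - 2)*(n + 2)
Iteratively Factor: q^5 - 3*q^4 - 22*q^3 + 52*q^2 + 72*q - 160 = (q + 2)*(q^4 - 5*q^3 - 12*q^2 + 76*q - 80) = (q - 5)*(q + 2)*(q^3 - 12*q + 16) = (q - 5)*(q - 2)*(q + 2)*(q^2 + 2*q - 8) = (q - 5)*(q - 2)*(q + 2)*(q + 4)*(q - 2)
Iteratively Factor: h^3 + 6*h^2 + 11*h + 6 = (h + 2)*(h^2 + 4*h + 3) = (h + 1)*(h + 2)*(h + 3)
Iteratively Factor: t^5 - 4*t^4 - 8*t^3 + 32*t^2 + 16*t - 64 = (t + 2)*(t^4 - 6*t^3 + 4*t^2 + 24*t - 32) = (t - 2)*(t + 2)*(t^3 - 4*t^2 - 4*t + 16) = (t - 4)*(t - 2)*(t + 2)*(t^2 - 4) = (t - 4)*(t - 2)^2*(t + 2)*(t + 2)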